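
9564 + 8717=18281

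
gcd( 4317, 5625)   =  3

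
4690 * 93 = 436170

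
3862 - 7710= - 3848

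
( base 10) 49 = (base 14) 37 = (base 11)45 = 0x31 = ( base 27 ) 1M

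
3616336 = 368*9827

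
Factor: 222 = 2^1*3^1*37^1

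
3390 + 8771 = 12161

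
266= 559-293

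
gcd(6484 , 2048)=4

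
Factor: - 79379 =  - 79379^1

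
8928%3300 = 2328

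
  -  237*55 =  -13035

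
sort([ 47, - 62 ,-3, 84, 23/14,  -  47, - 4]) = [ - 62 ,  -  47, - 4,  -  3, 23/14 , 47, 84 ] 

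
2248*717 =1611816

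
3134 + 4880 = 8014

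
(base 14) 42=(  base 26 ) 26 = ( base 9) 64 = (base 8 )72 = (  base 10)58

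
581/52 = 11 + 9/52 =11.17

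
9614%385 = 374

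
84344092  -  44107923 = 40236169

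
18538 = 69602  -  51064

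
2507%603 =95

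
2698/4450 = 1349/2225=   0.61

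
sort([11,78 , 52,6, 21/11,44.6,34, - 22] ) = [ - 22,21/11,6, 11, 34,44.6,52,78 ]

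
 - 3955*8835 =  - 34942425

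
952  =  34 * 28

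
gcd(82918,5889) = 1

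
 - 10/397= - 10/397 = - 0.03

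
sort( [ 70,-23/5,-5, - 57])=[ - 57,-5, - 23/5, 70 ]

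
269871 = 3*89957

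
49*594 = 29106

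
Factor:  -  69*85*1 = - 3^1*5^1*17^1*23^1 = - 5865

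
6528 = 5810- - 718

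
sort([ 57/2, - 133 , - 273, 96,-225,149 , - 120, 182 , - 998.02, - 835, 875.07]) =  [ - 998.02, - 835, - 273, - 225, -133, - 120,57/2,96,  149,182,  875.07] 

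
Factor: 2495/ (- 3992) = -5/8 = - 2^(-3)*5^1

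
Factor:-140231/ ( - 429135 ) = 3^( - 1)*5^(-1)*13^1*23^1*61^(-1 ) = 299/915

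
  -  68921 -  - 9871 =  - 59050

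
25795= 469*55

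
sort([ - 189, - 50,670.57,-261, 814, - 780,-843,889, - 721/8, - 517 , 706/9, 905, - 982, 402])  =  [ - 982,-843, - 780, - 517, - 261, -189 , - 721/8,  -  50,706/9,  402,670.57, 814, 889, 905]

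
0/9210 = 0 = 0.00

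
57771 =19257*3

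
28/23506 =2/1679= 0.00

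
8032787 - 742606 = 7290181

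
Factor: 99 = 3^2*11^1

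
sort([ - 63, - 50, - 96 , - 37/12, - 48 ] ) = [ - 96, - 63 , - 50,  -  48,-37/12]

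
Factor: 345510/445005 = 698/899 = 2^1*29^ ( - 1) *31^( - 1)*349^1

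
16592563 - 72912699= - 56320136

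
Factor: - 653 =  - 653^1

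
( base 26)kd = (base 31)h6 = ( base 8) 1025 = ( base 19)191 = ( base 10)533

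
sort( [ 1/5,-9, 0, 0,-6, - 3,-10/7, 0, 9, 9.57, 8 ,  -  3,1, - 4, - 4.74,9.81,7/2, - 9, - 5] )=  [  -  9, - 9 , - 6,-5, - 4.74,-4,-3, - 3,-10/7, 0,  0 , 0,1/5, 1, 7/2, 8, 9, 9.57, 9.81 ]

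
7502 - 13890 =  - 6388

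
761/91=8+ 33/91= 8.36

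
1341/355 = 3 + 276/355 = 3.78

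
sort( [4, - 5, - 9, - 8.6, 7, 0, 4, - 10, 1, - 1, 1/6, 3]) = [ - 10, - 9, - 8.6 ,- 5, - 1, 0,1/6, 1, 3, 4,4, 7 ] 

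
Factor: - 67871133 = - 3^2 * 11^1 *89^1*7703^1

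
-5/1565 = -1 + 312/313 = -0.00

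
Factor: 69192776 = 2^3 * 67^1 * 167^1 * 773^1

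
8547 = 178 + 8369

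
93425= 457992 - 364567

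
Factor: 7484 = 2^2*1871^1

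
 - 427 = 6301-6728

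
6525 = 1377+5148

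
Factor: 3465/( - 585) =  - 7^1*11^1*13^( - 1 )  =  - 77/13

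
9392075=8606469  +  785606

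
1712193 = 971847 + 740346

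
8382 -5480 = 2902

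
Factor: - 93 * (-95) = 8835 = 3^1*  5^1 * 19^1 * 31^1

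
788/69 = 11 + 29/69 = 11.42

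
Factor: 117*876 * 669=68567148 = 2^2 *3^4 * 13^1*73^1 * 223^1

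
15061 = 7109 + 7952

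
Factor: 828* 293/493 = 242604/493  =  2^2*3^2*17^(-1 ) *23^1*29^( - 1 )*293^1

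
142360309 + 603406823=745767132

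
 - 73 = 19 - 92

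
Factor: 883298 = 2^1*13^1*53^1*641^1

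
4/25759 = 4/25759 = 0.00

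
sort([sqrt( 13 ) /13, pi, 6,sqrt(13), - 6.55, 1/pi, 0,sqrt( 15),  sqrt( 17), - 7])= [  -  7 ,- 6.55,0,sqrt(13 ) /13, 1/pi,  pi,sqrt(13 ), sqrt (15), sqrt(17), 6]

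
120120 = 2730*44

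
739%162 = 91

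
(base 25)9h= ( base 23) AC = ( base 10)242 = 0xf2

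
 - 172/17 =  -11 + 15/17 = - 10.12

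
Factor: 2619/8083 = 3^3* 59^( - 1 )*97^1*137^( - 1)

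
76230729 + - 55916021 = 20314708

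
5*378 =1890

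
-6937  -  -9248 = 2311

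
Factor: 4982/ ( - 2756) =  - 2^( - 1)*13^(-1)*47^1= - 47/26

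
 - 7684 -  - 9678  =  1994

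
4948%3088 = 1860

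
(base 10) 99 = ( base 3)10200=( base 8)143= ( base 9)120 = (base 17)5E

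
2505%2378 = 127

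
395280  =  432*915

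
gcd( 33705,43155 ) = 315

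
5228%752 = 716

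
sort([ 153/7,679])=[ 153/7, 679]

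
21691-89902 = -68211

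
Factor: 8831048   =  2^3*19^1*58099^1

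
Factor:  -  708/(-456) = 2^(-1 ) * 19^( - 1) * 59^1 = 59/38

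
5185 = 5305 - 120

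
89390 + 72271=161661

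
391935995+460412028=852348023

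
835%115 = 30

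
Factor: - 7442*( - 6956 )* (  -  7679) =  - 397515352808 = - 2^3*7^1 * 37^1*47^1*61^2*1097^1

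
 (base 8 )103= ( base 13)52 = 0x43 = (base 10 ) 67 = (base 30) 27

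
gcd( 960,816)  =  48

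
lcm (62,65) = 4030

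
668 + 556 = 1224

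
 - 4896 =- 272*18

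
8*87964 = 703712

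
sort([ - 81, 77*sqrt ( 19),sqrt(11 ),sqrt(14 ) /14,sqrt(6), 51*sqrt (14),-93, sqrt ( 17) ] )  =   [ - 93, - 81,sqrt( 14)/14, sqrt(6),sqrt( 11 ),sqrt( 17 ),51*sqrt( 14), 77* sqrt( 19)]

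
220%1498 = 220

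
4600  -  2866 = 1734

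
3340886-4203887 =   -  863001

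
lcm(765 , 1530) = 1530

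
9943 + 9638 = 19581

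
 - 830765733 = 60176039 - 890941772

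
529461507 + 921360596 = 1450822103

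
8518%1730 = 1598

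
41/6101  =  41/6101 = 0.01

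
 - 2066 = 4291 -6357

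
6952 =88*79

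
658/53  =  658/53= 12.42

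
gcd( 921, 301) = 1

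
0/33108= 0 =0.00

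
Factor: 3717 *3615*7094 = 2^1*3^3 * 5^1*7^1 * 59^1 *241^1*3547^1=95321758770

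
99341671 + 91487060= 190828731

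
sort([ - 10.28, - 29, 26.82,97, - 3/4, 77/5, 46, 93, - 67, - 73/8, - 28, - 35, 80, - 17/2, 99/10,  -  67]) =[ - 67 ,  -  67, - 35,-29, - 28, - 10.28,- 73/8, - 17/2, - 3/4,99/10,77/5, 26.82,46,80, 93,97]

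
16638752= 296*56212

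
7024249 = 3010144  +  4014105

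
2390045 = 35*68287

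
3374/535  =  3374/535 = 6.31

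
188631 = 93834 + 94797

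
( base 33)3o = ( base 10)123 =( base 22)5d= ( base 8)173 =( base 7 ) 234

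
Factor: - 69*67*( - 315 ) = 1456245 = 3^3*5^1*7^1*23^1*67^1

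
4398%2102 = 194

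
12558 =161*78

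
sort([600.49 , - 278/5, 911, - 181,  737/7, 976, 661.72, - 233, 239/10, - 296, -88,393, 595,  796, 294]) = [ - 296,  -  233, - 181, -88, - 278/5, 239/10,  737/7,294, 393,  595, 600.49, 661.72, 796,911,976 ] 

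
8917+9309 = 18226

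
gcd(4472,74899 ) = 1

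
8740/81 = 8740/81 = 107.90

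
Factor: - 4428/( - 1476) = 3 = 3^1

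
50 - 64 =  - 14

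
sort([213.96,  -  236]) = [ - 236,  213.96 ]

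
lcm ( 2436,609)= 2436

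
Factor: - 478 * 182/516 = -3^( -1)*7^1 * 13^1 * 43^( - 1 )*239^1 = -21749/129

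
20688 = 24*862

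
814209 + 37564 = 851773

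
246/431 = 246/431 = 0.57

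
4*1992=7968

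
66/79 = 66/79 = 0.84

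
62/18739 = 62/18739=0.00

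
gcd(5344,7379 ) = 1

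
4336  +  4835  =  9171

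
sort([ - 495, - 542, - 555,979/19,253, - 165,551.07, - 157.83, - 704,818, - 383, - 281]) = [ - 704 , - 555, - 542, - 495,-383 , -281, - 165, - 157.83,  979/19,253,551.07, 818 ] 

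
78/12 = 13/2= 6.50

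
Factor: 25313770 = 2^1*5^1*2531377^1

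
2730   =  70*39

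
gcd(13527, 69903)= 81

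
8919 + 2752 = 11671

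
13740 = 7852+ 5888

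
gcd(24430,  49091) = 7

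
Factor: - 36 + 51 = 15 = 3^1*5^1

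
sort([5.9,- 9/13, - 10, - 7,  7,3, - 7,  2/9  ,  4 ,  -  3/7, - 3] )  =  [ - 10, - 7, - 7, - 3, - 9/13, - 3/7 , 2/9, 3 , 4,5.9 , 7]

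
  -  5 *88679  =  - 443395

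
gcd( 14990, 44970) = 14990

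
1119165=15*74611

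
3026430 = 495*6114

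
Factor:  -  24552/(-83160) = 31/105 = 3^ ( - 1)*5^( -1)*7^(-1)*31^1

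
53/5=10+3/5  =  10.60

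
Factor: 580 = 2^2 * 5^1 *29^1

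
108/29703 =36/9901 =0.00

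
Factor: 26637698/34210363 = 2^1*11^( - 1)*3110033^( - 1)*13318849^1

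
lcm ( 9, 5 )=45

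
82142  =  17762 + 64380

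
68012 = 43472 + 24540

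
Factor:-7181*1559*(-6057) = 3^2*43^1*167^1*673^1*1559^1=67809199203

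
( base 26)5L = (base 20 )7B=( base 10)151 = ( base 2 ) 10010111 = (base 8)227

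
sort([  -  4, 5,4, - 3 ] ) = [ - 4, - 3, 4,5]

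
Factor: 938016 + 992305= 1930321 = 23^2*41^1*89^1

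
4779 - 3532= 1247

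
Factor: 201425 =5^2*7^1*1151^1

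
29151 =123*237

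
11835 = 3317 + 8518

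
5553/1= 5553 = 5553.00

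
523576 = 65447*8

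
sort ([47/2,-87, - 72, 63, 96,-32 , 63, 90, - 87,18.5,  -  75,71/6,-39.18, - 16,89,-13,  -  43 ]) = [ - 87, - 87, - 75,  -  72,  -  43, - 39.18, - 32,- 16,-13, 71/6, 18.5,47/2,63, 63,89, 90,96 ] 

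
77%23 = 8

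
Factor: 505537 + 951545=1457082=2^1* 3^3 * 11^2*223^1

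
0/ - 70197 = 0/1 = - 0.00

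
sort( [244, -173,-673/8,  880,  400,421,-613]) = [ - 613,  -  173,  -  673/8,  244,400,421, 880]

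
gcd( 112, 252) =28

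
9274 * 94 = 871756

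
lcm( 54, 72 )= 216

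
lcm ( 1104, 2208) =2208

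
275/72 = 3+59/72  =  3.82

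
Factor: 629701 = 629701^1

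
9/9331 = 9/9331 = 0.00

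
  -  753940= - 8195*92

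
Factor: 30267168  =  2^5 * 3^1*103^1*3061^1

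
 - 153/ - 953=153/953 = 0.16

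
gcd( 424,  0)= 424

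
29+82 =111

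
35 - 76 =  - 41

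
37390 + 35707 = 73097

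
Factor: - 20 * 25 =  - 2^2 * 5^3= - 500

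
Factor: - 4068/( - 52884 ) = 1/13 =13^( - 1) 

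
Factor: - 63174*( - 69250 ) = 4374799500=2^2*3^1*5^3*277^1*10529^1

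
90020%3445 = 450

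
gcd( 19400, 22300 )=100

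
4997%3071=1926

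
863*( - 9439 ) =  -8145857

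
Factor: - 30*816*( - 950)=23256000 = 2^6* 3^2*5^3 *17^1*19^1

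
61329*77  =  4722333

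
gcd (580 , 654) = 2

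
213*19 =4047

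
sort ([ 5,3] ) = [ 3,5 ] 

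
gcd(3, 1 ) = 1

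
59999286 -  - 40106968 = 100106254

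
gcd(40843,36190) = 517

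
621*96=59616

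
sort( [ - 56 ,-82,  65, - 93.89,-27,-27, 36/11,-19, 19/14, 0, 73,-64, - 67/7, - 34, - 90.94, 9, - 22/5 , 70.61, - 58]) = [-93.89, - 90.94, - 82 , - 64, - 58, - 56, - 34, - 27, - 27, - 19,  -  67/7, - 22/5, 0,19/14, 36/11,9,65,  70.61,73 ]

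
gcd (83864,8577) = 953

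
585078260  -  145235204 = 439843056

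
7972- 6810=1162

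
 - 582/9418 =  - 291/4709 = - 0.06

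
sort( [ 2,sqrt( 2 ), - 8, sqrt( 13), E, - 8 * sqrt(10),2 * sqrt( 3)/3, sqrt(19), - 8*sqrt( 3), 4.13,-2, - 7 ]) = [ - 8*sqrt( 10), - 8*sqrt(3 ), - 8,-7, - 2,2*sqrt ( 3) /3,sqrt( 2),2,E,sqrt ( 13),4.13, sqrt( 19) ] 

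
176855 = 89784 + 87071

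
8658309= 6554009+2104300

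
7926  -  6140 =1786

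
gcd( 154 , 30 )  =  2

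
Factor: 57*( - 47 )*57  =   - 3^2 * 19^2 * 47^1 = -152703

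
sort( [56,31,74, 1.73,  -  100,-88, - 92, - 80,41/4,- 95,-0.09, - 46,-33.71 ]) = [- 100, - 95,-92, - 88,  -  80,  -  46, - 33.71,- 0.09,1.73 , 41/4, 31, 56,74] 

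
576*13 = 7488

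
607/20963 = 607/20963 = 0.03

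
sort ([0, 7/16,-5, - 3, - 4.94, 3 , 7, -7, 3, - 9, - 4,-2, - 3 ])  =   [ - 9, - 7, - 5, - 4.94, - 4,-3, - 3 , - 2,0,7/16, 3,  3,7 ]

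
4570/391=11 + 269/391 = 11.69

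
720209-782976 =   -  62767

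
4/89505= 4/89505 = 0.00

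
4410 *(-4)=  - 17640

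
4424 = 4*1106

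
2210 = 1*2210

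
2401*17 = 40817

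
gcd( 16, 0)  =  16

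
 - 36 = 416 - 452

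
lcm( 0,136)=0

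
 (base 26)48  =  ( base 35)37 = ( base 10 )112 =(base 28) 40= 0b1110000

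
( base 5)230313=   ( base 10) 8208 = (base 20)10A8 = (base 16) 2010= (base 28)ad4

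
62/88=31/44 = 0.70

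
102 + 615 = 717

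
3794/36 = 105 + 7/18 = 105.39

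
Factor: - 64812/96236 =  - 3^1*7^( - 2) * 11^1=- 33/49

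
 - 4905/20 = - 981/4 = - 245.25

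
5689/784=7 + 201/784 = 7.26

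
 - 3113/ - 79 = 3113/79  =  39.41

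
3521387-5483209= - 1961822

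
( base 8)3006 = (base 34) 1bc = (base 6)11050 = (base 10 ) 1542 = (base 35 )192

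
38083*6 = 228498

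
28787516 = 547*52628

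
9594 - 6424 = 3170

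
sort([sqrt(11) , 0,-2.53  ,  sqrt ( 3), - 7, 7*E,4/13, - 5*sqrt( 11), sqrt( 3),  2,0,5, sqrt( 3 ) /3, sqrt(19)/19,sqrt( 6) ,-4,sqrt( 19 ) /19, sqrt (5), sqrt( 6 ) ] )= [ - 5*sqrt (11 ),-7,-4, - 2.53, 0,  0, sqrt( 19) /19,sqrt(19)/19,  4/13, sqrt ( 3) /3, sqrt( 3),sqrt(3),2,sqrt(5),  sqrt(6),sqrt( 6), sqrt (11),  5, 7*E ]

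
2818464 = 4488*628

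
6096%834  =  258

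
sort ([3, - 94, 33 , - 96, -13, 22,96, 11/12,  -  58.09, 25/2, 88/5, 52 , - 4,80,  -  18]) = [-96 , - 94,  -  58.09,-18,- 13, - 4,11/12,3, 25/2, 88/5, 22, 33, 52, 80, 96]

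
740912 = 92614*8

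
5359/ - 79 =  - 68 +13/79= - 67.84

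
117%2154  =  117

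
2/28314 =1/14157= 0.00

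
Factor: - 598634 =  - 2^1 *299317^1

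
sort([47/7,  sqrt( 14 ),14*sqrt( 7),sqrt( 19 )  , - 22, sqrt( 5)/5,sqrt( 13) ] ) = [  -  22,  sqrt( 5 ) /5,sqrt( 13), sqrt( 14 ),sqrt(19),47/7,14*sqrt( 7)]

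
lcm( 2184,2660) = 207480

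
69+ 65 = 134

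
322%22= 14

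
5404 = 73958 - 68554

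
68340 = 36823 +31517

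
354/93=118/31 = 3.81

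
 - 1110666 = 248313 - 1358979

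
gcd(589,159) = 1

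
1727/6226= 157/566= 0.28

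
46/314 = 23/157 = 0.15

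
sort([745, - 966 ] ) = [-966 , 745]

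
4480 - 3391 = 1089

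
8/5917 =8/5917= 0.00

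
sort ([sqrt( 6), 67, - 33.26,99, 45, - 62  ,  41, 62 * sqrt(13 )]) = [-62, - 33.26,sqrt( 6), 41,45,67, 99,62*sqrt( 13) ] 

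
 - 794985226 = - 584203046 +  - 210782180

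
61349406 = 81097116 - 19747710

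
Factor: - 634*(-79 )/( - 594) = - 25043/297 = - 3^(-3 )*11^( - 1)*79^1 * 317^1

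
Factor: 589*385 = 5^1*7^1*11^1*19^1*31^1 = 226765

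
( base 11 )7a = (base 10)87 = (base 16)57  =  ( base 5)322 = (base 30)2r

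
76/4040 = 19/1010 = 0.02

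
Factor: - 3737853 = -3^3 *7^1 *19777^1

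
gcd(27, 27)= 27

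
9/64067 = 9/64067 = 0.00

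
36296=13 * 2792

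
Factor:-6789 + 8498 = 1709=1709^1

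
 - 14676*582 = - 8541432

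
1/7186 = 1/7186 = 0.00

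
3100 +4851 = 7951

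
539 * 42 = 22638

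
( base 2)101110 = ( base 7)64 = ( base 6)114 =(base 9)51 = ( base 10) 46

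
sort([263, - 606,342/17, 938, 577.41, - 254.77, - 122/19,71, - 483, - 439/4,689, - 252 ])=[ - 606, - 483 ,-254.77 , - 252, - 439/4, - 122/19, 342/17,  71 , 263 , 577.41, 689,938]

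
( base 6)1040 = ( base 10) 240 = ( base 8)360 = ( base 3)22220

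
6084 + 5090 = 11174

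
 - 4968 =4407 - 9375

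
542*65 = 35230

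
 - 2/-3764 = 1/1882 = 0.00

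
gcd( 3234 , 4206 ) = 6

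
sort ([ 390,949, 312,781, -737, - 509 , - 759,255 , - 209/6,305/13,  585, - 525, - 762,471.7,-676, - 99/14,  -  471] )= [ - 762,- 759, - 737, - 676, - 525,  -  509, - 471, - 209/6, - 99/14,305/13,255, 312,390, 471.7,585, 781,949 ] 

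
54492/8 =6811 + 1/2 = 6811.50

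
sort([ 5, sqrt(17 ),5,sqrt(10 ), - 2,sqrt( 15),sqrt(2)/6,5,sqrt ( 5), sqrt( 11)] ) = [ - 2,sqrt( 2)/6,sqrt( 5),sqrt( 10 ) , sqrt( 11),sqrt( 15), sqrt( 17),5,5, 5 ] 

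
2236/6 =372 + 2/3=372.67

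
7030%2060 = 850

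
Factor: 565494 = 2^1*3^1*307^2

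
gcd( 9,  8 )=1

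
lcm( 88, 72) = 792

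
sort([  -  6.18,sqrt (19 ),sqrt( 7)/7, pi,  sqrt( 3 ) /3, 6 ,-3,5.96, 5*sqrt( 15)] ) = [ - 6.18, - 3,sqrt(7 ) /7,sqrt(3 ) /3,pi, sqrt(19), 5.96,  6 , 5*sqrt( 15) ] 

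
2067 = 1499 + 568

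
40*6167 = 246680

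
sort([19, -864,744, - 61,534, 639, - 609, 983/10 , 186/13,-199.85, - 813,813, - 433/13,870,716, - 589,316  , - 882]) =[ - 882,-864,-813,-609 , - 589,-199.85, - 61,-433/13, 186/13,19,983/10 , 316,534, 639,716,744, 813,  870] 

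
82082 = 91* 902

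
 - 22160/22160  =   - 1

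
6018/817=7 + 299/817 = 7.37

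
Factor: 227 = 227^1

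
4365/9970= 873/1994 = 0.44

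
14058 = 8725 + 5333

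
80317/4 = 80317/4 = 20079.25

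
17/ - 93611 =-1 +93594/93611=- 0.00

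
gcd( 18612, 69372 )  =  1692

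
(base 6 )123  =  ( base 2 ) 110011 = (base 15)36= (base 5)201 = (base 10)51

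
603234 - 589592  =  13642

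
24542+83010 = 107552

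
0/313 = 0 = 0.00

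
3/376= 3/376 = 0.01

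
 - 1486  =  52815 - 54301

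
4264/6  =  710 + 2/3 = 710.67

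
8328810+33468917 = 41797727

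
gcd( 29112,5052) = 12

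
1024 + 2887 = 3911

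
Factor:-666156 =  - 2^2*3^1 * 43^1*1291^1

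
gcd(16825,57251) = 1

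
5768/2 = 2884 = 2884.00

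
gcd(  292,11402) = 2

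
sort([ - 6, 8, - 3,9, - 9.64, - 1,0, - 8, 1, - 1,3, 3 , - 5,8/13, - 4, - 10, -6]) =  [ - 10, - 9.64, - 8, - 6, - 6,  -  5 , - 4, - 3,-1, - 1,0,8/13,  1, 3, 3,8, 9]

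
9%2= 1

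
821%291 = 239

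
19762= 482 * 41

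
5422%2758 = 2664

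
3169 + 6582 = 9751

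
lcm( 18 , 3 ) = 18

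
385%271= 114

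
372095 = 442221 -70126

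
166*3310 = 549460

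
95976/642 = 149 + 53/107 = 149.50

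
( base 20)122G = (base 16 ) 2298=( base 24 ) f90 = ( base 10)8856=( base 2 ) 10001010011000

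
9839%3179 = 302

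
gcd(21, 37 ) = 1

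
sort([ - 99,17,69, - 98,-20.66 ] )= [ - 99,- 98, - 20.66,17, 69] 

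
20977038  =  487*43074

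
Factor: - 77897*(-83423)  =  61^1*1277^1*83423^1 = 6498401431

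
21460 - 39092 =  - 17632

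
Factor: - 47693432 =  - 2^3*17^1*131^1 * 2677^1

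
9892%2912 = 1156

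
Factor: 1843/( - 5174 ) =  - 2^(-1 )*13^ ( - 1)*19^1*97^1 * 199^(  -  1)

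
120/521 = 120/521 = 0.23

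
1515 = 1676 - 161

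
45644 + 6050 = 51694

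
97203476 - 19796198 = 77407278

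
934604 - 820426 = 114178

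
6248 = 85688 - 79440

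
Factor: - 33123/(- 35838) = 61/66 = 2^( -1)*3^( - 1)*11^ ( - 1)*61^1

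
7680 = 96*80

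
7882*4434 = 34948788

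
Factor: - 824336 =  - 2^4*51521^1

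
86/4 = 21 + 1/2= 21.50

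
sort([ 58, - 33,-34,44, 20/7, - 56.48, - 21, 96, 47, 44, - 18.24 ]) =[-56.48,-34, -33,  -  21,  -  18.24,20/7, 44,44,47,58, 96 ] 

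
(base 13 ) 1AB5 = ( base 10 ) 4035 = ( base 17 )DG6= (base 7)14523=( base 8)7703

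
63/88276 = 63/88276 = 0.00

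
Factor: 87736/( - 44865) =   -  88/45 = - 2^3*3^( - 2 ) * 5^ ( - 1)*11^1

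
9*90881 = 817929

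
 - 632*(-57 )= 36024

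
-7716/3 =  - 2572 = - 2572.00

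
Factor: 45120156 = 2^2 * 3^1*1289^1*2917^1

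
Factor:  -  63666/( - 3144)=81/4  =  2^(-2) * 3^4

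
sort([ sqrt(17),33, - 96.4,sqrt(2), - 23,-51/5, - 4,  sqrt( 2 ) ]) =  [-96.4 , - 23, - 51/5, - 4,sqrt(2 ), sqrt( 2),sqrt(17 ),33] 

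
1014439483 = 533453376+480986107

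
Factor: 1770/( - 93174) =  - 5^1*53^( - 1 )*59^1*293^ ( - 1)=-295/15529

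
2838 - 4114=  -1276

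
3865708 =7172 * 539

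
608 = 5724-5116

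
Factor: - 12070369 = -571^1*21139^1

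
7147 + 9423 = 16570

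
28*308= 8624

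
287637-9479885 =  - 9192248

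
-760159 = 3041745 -3801904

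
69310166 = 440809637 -371499471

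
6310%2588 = 1134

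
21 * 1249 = 26229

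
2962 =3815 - 853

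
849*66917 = 56812533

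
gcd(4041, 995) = 1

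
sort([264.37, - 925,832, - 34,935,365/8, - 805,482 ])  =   [-925, - 805,-34,365/8,264.37, 482,  832, 935 ]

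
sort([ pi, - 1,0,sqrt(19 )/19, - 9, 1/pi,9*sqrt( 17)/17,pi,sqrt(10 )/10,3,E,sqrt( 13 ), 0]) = [ - 9, - 1,  0,0,sqrt( 19 ) /19, sqrt( 10 )/10,1/pi , 9*sqrt( 17)/17,E,3,pi,pi,sqrt( 13 )] 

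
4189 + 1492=5681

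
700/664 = 1  +  9/166 = 1.05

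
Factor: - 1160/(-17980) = 2^1 * 31^(-1) =2/31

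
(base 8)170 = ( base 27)4C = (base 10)120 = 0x78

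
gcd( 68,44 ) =4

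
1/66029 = 1/66029 = 0.00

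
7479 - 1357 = 6122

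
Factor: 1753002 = 2^1 * 3^5*3607^1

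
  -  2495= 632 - 3127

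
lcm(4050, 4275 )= 76950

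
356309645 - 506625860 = -150316215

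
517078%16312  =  11406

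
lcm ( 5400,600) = 5400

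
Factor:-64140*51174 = -3282300360  =  -2^3 * 3^3*5^1 * 1069^1*2843^1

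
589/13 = 589/13 = 45.31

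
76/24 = 3 + 1/6= 3.17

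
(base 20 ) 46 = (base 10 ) 86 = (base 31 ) 2o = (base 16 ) 56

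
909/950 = 909/950 = 0.96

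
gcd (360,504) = 72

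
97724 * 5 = 488620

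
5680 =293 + 5387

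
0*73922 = 0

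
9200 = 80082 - 70882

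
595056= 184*3234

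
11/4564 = 11/4564 = 0.00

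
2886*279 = 805194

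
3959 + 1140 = 5099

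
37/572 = 37/572 = 0.06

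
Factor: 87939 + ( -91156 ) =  - 3217 = - 3217^1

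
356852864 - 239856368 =116996496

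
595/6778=595/6778 = 0.09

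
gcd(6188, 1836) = 68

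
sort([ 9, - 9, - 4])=[ - 9,-4,9 ]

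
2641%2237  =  404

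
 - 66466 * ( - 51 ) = 3389766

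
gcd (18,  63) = 9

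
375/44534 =375/44534=0.01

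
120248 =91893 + 28355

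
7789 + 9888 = 17677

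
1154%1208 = 1154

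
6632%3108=416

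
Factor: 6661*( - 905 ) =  - 6028205 = -5^1 *181^1*6661^1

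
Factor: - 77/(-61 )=7^1 * 11^1*61^(-1 )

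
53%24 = 5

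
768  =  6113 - 5345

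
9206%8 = 6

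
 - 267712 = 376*( - 712)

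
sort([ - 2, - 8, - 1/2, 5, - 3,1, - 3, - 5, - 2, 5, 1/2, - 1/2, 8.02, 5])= [ - 8,-5, - 3, - 3, - 2,  -  2, - 1/2, - 1/2, 1/2,1, 5,5,  5, 8.02]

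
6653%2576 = 1501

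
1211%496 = 219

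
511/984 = 511/984 = 0.52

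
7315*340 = 2487100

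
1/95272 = 1/95272 = 0.00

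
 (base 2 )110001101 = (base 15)1b7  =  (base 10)397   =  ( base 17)166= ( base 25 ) fm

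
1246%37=25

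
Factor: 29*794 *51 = 1174326 = 2^1*3^1 * 17^1 * 29^1* 397^1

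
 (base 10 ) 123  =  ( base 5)443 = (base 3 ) 11120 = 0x7b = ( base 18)6f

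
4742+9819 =14561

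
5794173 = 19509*297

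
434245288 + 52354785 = 486600073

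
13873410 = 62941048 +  - 49067638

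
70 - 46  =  24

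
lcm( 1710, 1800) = 34200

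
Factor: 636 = 2^2*3^1*53^1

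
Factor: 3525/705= 5^1 = 5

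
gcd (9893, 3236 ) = 1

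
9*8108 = 72972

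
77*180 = 13860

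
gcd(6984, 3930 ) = 6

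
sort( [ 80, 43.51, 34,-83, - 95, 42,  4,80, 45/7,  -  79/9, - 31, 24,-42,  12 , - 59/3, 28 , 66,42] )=[ - 95,-83, - 42, - 31,-59/3,-79/9,  4,45/7 , 12,24,28,34,42,42, 43.51, 66, 80,  80]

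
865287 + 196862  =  1062149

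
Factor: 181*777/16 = 140637/16= 2^( - 4 )*3^1*7^1*37^1*181^1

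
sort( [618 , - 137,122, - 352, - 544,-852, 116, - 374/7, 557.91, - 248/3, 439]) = [ - 852, - 544,-352,  -  137, - 248/3, - 374/7, 116,122, 439, 557.91, 618] 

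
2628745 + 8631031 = 11259776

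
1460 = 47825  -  46365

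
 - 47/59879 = -1 +59832/59879 = -0.00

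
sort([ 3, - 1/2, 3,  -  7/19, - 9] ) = [ - 9 ,-1/2, - 7/19 , 3,3]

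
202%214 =202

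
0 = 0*570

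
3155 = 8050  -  4895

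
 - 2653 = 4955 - 7608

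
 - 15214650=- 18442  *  825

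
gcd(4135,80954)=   1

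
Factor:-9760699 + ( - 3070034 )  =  - 12830733 = - 3^2*17^2*4933^1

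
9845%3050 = 695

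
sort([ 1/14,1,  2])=[1/14  ,  1,2] 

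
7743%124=55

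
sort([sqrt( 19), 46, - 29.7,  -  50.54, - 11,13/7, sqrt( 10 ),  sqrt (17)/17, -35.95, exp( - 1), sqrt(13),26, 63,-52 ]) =[-52, - 50.54, - 35.95, -29.7, - 11, sqrt( 17)/17, exp( - 1 ), 13/7, sqrt(10),  sqrt( 13), sqrt( 19), 26, 46,63 ]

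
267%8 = 3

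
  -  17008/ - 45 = 377+43/45 =377.96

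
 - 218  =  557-775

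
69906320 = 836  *83620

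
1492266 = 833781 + 658485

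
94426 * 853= 80545378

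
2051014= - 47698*(-43) 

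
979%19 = 10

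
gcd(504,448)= 56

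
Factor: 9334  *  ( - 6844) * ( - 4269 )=272711814024 = 2^3*3^1*13^1 * 29^1 * 59^1 * 359^1* 1423^1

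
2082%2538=2082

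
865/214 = 4+9/214 = 4.04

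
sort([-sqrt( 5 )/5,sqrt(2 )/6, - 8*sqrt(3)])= [ - 8*sqrt( 3 ),-sqrt (5 )/5, sqrt(2 )/6 ]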